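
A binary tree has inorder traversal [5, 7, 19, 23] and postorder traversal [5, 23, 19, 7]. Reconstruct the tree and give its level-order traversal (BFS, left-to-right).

Inorder:   [5, 7, 19, 23]
Postorder: [5, 23, 19, 7]
Algorithm: postorder visits root last, so walk postorder right-to-left;
each value is the root of the current inorder slice — split it at that
value, recurse on the right subtree first, then the left.
Recursive splits:
  root=7; inorder splits into left=[5], right=[19, 23]
  root=19; inorder splits into left=[], right=[23]
  root=23; inorder splits into left=[], right=[]
  root=5; inorder splits into left=[], right=[]
Reconstructed level-order: [7, 5, 19, 23]


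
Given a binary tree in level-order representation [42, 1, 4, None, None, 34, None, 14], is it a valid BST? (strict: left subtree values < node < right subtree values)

Level-order array: [42, 1, 4, None, None, 34, None, 14]
Validate using subtree bounds (lo, hi): at each node, require lo < value < hi,
then recurse left with hi=value and right with lo=value.
Preorder trace (stopping at first violation):
  at node 42 with bounds (-inf, +inf): OK
  at node 1 with bounds (-inf, 42): OK
  at node 4 with bounds (42, +inf): VIOLATION
Node 4 violates its bound: not (42 < 4 < +inf).
Result: Not a valid BST


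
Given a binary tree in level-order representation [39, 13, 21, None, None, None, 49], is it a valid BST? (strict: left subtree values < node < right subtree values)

Level-order array: [39, 13, 21, None, None, None, 49]
Validate using subtree bounds (lo, hi): at each node, require lo < value < hi,
then recurse left with hi=value and right with lo=value.
Preorder trace (stopping at first violation):
  at node 39 with bounds (-inf, +inf): OK
  at node 13 with bounds (-inf, 39): OK
  at node 21 with bounds (39, +inf): VIOLATION
Node 21 violates its bound: not (39 < 21 < +inf).
Result: Not a valid BST


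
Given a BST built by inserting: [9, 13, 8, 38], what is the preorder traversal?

Tree insertion order: [9, 13, 8, 38]
Tree (level-order array): [9, 8, 13, None, None, None, 38]
Preorder traversal: [9, 8, 13, 38]


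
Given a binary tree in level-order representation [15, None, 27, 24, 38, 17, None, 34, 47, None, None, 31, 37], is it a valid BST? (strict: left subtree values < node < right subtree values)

Level-order array: [15, None, 27, 24, 38, 17, None, 34, 47, None, None, 31, 37]
Validate using subtree bounds (lo, hi): at each node, require lo < value < hi,
then recurse left with hi=value and right with lo=value.
Preorder trace (stopping at first violation):
  at node 15 with bounds (-inf, +inf): OK
  at node 27 with bounds (15, +inf): OK
  at node 24 with bounds (15, 27): OK
  at node 17 with bounds (15, 24): OK
  at node 38 with bounds (27, +inf): OK
  at node 34 with bounds (27, 38): OK
  at node 31 with bounds (27, 34): OK
  at node 37 with bounds (34, 38): OK
  at node 47 with bounds (38, +inf): OK
No violation found at any node.
Result: Valid BST


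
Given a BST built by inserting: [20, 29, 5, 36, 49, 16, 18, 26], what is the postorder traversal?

Tree insertion order: [20, 29, 5, 36, 49, 16, 18, 26]
Tree (level-order array): [20, 5, 29, None, 16, 26, 36, None, 18, None, None, None, 49]
Postorder traversal: [18, 16, 5, 26, 49, 36, 29, 20]


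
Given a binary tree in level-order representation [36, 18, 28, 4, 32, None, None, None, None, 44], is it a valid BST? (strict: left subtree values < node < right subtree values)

Level-order array: [36, 18, 28, 4, 32, None, None, None, None, 44]
Validate using subtree bounds (lo, hi): at each node, require lo < value < hi,
then recurse left with hi=value and right with lo=value.
Preorder trace (stopping at first violation):
  at node 36 with bounds (-inf, +inf): OK
  at node 18 with bounds (-inf, 36): OK
  at node 4 with bounds (-inf, 18): OK
  at node 32 with bounds (18, 36): OK
  at node 44 with bounds (18, 32): VIOLATION
Node 44 violates its bound: not (18 < 44 < 32).
Result: Not a valid BST


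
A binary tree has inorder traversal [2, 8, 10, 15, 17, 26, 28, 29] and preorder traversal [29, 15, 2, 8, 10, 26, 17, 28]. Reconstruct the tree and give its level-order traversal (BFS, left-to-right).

Inorder:  [2, 8, 10, 15, 17, 26, 28, 29]
Preorder: [29, 15, 2, 8, 10, 26, 17, 28]
Algorithm: preorder visits root first, so consume preorder in order;
for each root, split the current inorder slice at that value into
left-subtree inorder and right-subtree inorder, then recurse.
Recursive splits:
  root=29; inorder splits into left=[2, 8, 10, 15, 17, 26, 28], right=[]
  root=15; inorder splits into left=[2, 8, 10], right=[17, 26, 28]
  root=2; inorder splits into left=[], right=[8, 10]
  root=8; inorder splits into left=[], right=[10]
  root=10; inorder splits into left=[], right=[]
  root=26; inorder splits into left=[17], right=[28]
  root=17; inorder splits into left=[], right=[]
  root=28; inorder splits into left=[], right=[]
Reconstructed level-order: [29, 15, 2, 26, 8, 17, 28, 10]


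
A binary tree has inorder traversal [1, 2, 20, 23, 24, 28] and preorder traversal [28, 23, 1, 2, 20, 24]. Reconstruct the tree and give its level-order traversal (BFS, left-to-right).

Inorder:  [1, 2, 20, 23, 24, 28]
Preorder: [28, 23, 1, 2, 20, 24]
Algorithm: preorder visits root first, so consume preorder in order;
for each root, split the current inorder slice at that value into
left-subtree inorder and right-subtree inorder, then recurse.
Recursive splits:
  root=28; inorder splits into left=[1, 2, 20, 23, 24], right=[]
  root=23; inorder splits into left=[1, 2, 20], right=[24]
  root=1; inorder splits into left=[], right=[2, 20]
  root=2; inorder splits into left=[], right=[20]
  root=20; inorder splits into left=[], right=[]
  root=24; inorder splits into left=[], right=[]
Reconstructed level-order: [28, 23, 1, 24, 2, 20]


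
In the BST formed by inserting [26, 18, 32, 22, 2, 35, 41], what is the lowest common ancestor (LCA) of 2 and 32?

Tree insertion order: [26, 18, 32, 22, 2, 35, 41]
Tree (level-order array): [26, 18, 32, 2, 22, None, 35, None, None, None, None, None, 41]
In a BST, the LCA of p=2, q=32 is the first node v on the
root-to-leaf path with p <= v <= q (go left if both < v, right if both > v).
Walk from root:
  at 26: 2 <= 26 <= 32, this is the LCA
LCA = 26


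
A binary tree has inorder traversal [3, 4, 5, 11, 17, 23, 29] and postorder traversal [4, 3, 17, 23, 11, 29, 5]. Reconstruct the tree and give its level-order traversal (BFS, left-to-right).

Inorder:   [3, 4, 5, 11, 17, 23, 29]
Postorder: [4, 3, 17, 23, 11, 29, 5]
Algorithm: postorder visits root last, so walk postorder right-to-left;
each value is the root of the current inorder slice — split it at that
value, recurse on the right subtree first, then the left.
Recursive splits:
  root=5; inorder splits into left=[3, 4], right=[11, 17, 23, 29]
  root=29; inorder splits into left=[11, 17, 23], right=[]
  root=11; inorder splits into left=[], right=[17, 23]
  root=23; inorder splits into left=[17], right=[]
  root=17; inorder splits into left=[], right=[]
  root=3; inorder splits into left=[], right=[4]
  root=4; inorder splits into left=[], right=[]
Reconstructed level-order: [5, 3, 29, 4, 11, 23, 17]


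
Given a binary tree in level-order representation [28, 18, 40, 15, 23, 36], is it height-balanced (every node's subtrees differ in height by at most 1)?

Tree (level-order array): [28, 18, 40, 15, 23, 36]
Definition: a tree is height-balanced if, at every node, |h(left) - h(right)| <= 1 (empty subtree has height -1).
Bottom-up per-node check:
  node 15: h_left=-1, h_right=-1, diff=0 [OK], height=0
  node 23: h_left=-1, h_right=-1, diff=0 [OK], height=0
  node 18: h_left=0, h_right=0, diff=0 [OK], height=1
  node 36: h_left=-1, h_right=-1, diff=0 [OK], height=0
  node 40: h_left=0, h_right=-1, diff=1 [OK], height=1
  node 28: h_left=1, h_right=1, diff=0 [OK], height=2
All nodes satisfy the balance condition.
Result: Balanced


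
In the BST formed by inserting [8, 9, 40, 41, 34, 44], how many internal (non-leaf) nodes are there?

Tree built from: [8, 9, 40, 41, 34, 44]
Tree (level-order array): [8, None, 9, None, 40, 34, 41, None, None, None, 44]
Rule: An internal node has at least one child.
Per-node child counts:
  node 8: 1 child(ren)
  node 9: 1 child(ren)
  node 40: 2 child(ren)
  node 34: 0 child(ren)
  node 41: 1 child(ren)
  node 44: 0 child(ren)
Matching nodes: [8, 9, 40, 41]
Count of internal (non-leaf) nodes: 4


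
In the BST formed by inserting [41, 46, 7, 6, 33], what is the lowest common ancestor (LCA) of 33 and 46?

Tree insertion order: [41, 46, 7, 6, 33]
Tree (level-order array): [41, 7, 46, 6, 33]
In a BST, the LCA of p=33, q=46 is the first node v on the
root-to-leaf path with p <= v <= q (go left if both < v, right if both > v).
Walk from root:
  at 41: 33 <= 41 <= 46, this is the LCA
LCA = 41


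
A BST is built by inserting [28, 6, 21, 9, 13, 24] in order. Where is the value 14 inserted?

Starting tree (level order): [28, 6, None, None, 21, 9, 24, None, 13]
Insertion path: 28 -> 6 -> 21 -> 9 -> 13
Result: insert 14 as right child of 13
Final tree (level order): [28, 6, None, None, 21, 9, 24, None, 13, None, None, None, 14]


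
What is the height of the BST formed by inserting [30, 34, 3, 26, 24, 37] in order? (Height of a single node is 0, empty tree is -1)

Insertion order: [30, 34, 3, 26, 24, 37]
Tree (level-order array): [30, 3, 34, None, 26, None, 37, 24]
Compute height bottom-up (empty subtree = -1):
  height(24) = 1 + max(-1, -1) = 0
  height(26) = 1 + max(0, -1) = 1
  height(3) = 1 + max(-1, 1) = 2
  height(37) = 1 + max(-1, -1) = 0
  height(34) = 1 + max(-1, 0) = 1
  height(30) = 1 + max(2, 1) = 3
Height = 3


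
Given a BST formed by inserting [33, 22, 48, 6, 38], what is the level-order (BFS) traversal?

Tree insertion order: [33, 22, 48, 6, 38]
Tree (level-order array): [33, 22, 48, 6, None, 38]
BFS from the root, enqueuing left then right child of each popped node:
  queue [33] -> pop 33, enqueue [22, 48], visited so far: [33]
  queue [22, 48] -> pop 22, enqueue [6], visited so far: [33, 22]
  queue [48, 6] -> pop 48, enqueue [38], visited so far: [33, 22, 48]
  queue [6, 38] -> pop 6, enqueue [none], visited so far: [33, 22, 48, 6]
  queue [38] -> pop 38, enqueue [none], visited so far: [33, 22, 48, 6, 38]
Result: [33, 22, 48, 6, 38]


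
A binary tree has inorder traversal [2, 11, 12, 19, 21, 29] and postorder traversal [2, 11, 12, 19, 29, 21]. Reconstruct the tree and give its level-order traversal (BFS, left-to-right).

Inorder:   [2, 11, 12, 19, 21, 29]
Postorder: [2, 11, 12, 19, 29, 21]
Algorithm: postorder visits root last, so walk postorder right-to-left;
each value is the root of the current inorder slice — split it at that
value, recurse on the right subtree first, then the left.
Recursive splits:
  root=21; inorder splits into left=[2, 11, 12, 19], right=[29]
  root=29; inorder splits into left=[], right=[]
  root=19; inorder splits into left=[2, 11, 12], right=[]
  root=12; inorder splits into left=[2, 11], right=[]
  root=11; inorder splits into left=[2], right=[]
  root=2; inorder splits into left=[], right=[]
Reconstructed level-order: [21, 19, 29, 12, 11, 2]


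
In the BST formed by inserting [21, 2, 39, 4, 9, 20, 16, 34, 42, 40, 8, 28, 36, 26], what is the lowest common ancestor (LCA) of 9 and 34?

Tree insertion order: [21, 2, 39, 4, 9, 20, 16, 34, 42, 40, 8, 28, 36, 26]
Tree (level-order array): [21, 2, 39, None, 4, 34, 42, None, 9, 28, 36, 40, None, 8, 20, 26, None, None, None, None, None, None, None, 16]
In a BST, the LCA of p=9, q=34 is the first node v on the
root-to-leaf path with p <= v <= q (go left if both < v, right if both > v).
Walk from root:
  at 21: 9 <= 21 <= 34, this is the LCA
LCA = 21


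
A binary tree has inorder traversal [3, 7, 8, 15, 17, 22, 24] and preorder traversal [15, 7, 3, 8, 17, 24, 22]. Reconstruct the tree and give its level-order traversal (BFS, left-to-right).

Inorder:  [3, 7, 8, 15, 17, 22, 24]
Preorder: [15, 7, 3, 8, 17, 24, 22]
Algorithm: preorder visits root first, so consume preorder in order;
for each root, split the current inorder slice at that value into
left-subtree inorder and right-subtree inorder, then recurse.
Recursive splits:
  root=15; inorder splits into left=[3, 7, 8], right=[17, 22, 24]
  root=7; inorder splits into left=[3], right=[8]
  root=3; inorder splits into left=[], right=[]
  root=8; inorder splits into left=[], right=[]
  root=17; inorder splits into left=[], right=[22, 24]
  root=24; inorder splits into left=[22], right=[]
  root=22; inorder splits into left=[], right=[]
Reconstructed level-order: [15, 7, 17, 3, 8, 24, 22]


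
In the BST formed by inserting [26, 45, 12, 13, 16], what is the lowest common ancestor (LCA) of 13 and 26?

Tree insertion order: [26, 45, 12, 13, 16]
Tree (level-order array): [26, 12, 45, None, 13, None, None, None, 16]
In a BST, the LCA of p=13, q=26 is the first node v on the
root-to-leaf path with p <= v <= q (go left if both < v, right if both > v).
Walk from root:
  at 26: 13 <= 26 <= 26, this is the LCA
LCA = 26


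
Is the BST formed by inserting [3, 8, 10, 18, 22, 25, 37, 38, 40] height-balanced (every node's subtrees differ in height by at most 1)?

Tree (level-order array): [3, None, 8, None, 10, None, 18, None, 22, None, 25, None, 37, None, 38, None, 40]
Definition: a tree is height-balanced if, at every node, |h(left) - h(right)| <= 1 (empty subtree has height -1).
Bottom-up per-node check:
  node 40: h_left=-1, h_right=-1, diff=0 [OK], height=0
  node 38: h_left=-1, h_right=0, diff=1 [OK], height=1
  node 37: h_left=-1, h_right=1, diff=2 [FAIL (|-1-1|=2 > 1)], height=2
  node 25: h_left=-1, h_right=2, diff=3 [FAIL (|-1-2|=3 > 1)], height=3
  node 22: h_left=-1, h_right=3, diff=4 [FAIL (|-1-3|=4 > 1)], height=4
  node 18: h_left=-1, h_right=4, diff=5 [FAIL (|-1-4|=5 > 1)], height=5
  node 10: h_left=-1, h_right=5, diff=6 [FAIL (|-1-5|=6 > 1)], height=6
  node 8: h_left=-1, h_right=6, diff=7 [FAIL (|-1-6|=7 > 1)], height=7
  node 3: h_left=-1, h_right=7, diff=8 [FAIL (|-1-7|=8 > 1)], height=8
Node 37 violates the condition: |-1 - 1| = 2 > 1.
Result: Not balanced


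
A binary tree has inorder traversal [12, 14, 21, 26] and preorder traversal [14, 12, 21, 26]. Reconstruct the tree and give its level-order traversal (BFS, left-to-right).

Inorder:  [12, 14, 21, 26]
Preorder: [14, 12, 21, 26]
Algorithm: preorder visits root first, so consume preorder in order;
for each root, split the current inorder slice at that value into
left-subtree inorder and right-subtree inorder, then recurse.
Recursive splits:
  root=14; inorder splits into left=[12], right=[21, 26]
  root=12; inorder splits into left=[], right=[]
  root=21; inorder splits into left=[], right=[26]
  root=26; inorder splits into left=[], right=[]
Reconstructed level-order: [14, 12, 21, 26]


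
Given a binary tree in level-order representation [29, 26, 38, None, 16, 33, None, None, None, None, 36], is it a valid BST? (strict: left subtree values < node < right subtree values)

Level-order array: [29, 26, 38, None, 16, 33, None, None, None, None, 36]
Validate using subtree bounds (lo, hi): at each node, require lo < value < hi,
then recurse left with hi=value and right with lo=value.
Preorder trace (stopping at first violation):
  at node 29 with bounds (-inf, +inf): OK
  at node 26 with bounds (-inf, 29): OK
  at node 16 with bounds (26, 29): VIOLATION
Node 16 violates its bound: not (26 < 16 < 29).
Result: Not a valid BST


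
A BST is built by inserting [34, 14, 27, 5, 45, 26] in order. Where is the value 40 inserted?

Starting tree (level order): [34, 14, 45, 5, 27, None, None, None, None, 26]
Insertion path: 34 -> 45
Result: insert 40 as left child of 45
Final tree (level order): [34, 14, 45, 5, 27, 40, None, None, None, 26]


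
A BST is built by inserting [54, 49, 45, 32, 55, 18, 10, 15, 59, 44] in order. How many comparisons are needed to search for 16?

Search path for 16: 54 -> 49 -> 45 -> 32 -> 18 -> 10 -> 15
Found: False
Comparisons: 7


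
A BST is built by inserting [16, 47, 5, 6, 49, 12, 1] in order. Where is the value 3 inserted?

Starting tree (level order): [16, 5, 47, 1, 6, None, 49, None, None, None, 12]
Insertion path: 16 -> 5 -> 1
Result: insert 3 as right child of 1
Final tree (level order): [16, 5, 47, 1, 6, None, 49, None, 3, None, 12]


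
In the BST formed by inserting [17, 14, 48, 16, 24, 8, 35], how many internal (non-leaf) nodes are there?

Tree built from: [17, 14, 48, 16, 24, 8, 35]
Tree (level-order array): [17, 14, 48, 8, 16, 24, None, None, None, None, None, None, 35]
Rule: An internal node has at least one child.
Per-node child counts:
  node 17: 2 child(ren)
  node 14: 2 child(ren)
  node 8: 0 child(ren)
  node 16: 0 child(ren)
  node 48: 1 child(ren)
  node 24: 1 child(ren)
  node 35: 0 child(ren)
Matching nodes: [17, 14, 48, 24]
Count of internal (non-leaf) nodes: 4


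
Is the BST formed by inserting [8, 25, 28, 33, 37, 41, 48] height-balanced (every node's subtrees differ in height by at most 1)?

Tree (level-order array): [8, None, 25, None, 28, None, 33, None, 37, None, 41, None, 48]
Definition: a tree is height-balanced if, at every node, |h(left) - h(right)| <= 1 (empty subtree has height -1).
Bottom-up per-node check:
  node 48: h_left=-1, h_right=-1, diff=0 [OK], height=0
  node 41: h_left=-1, h_right=0, diff=1 [OK], height=1
  node 37: h_left=-1, h_right=1, diff=2 [FAIL (|-1-1|=2 > 1)], height=2
  node 33: h_left=-1, h_right=2, diff=3 [FAIL (|-1-2|=3 > 1)], height=3
  node 28: h_left=-1, h_right=3, diff=4 [FAIL (|-1-3|=4 > 1)], height=4
  node 25: h_left=-1, h_right=4, diff=5 [FAIL (|-1-4|=5 > 1)], height=5
  node 8: h_left=-1, h_right=5, diff=6 [FAIL (|-1-5|=6 > 1)], height=6
Node 37 violates the condition: |-1 - 1| = 2 > 1.
Result: Not balanced


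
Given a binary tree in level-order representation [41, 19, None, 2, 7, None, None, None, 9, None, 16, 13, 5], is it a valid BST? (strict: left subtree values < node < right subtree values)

Level-order array: [41, 19, None, 2, 7, None, None, None, 9, None, 16, 13, 5]
Validate using subtree bounds (lo, hi): at each node, require lo < value < hi,
then recurse left with hi=value and right with lo=value.
Preorder trace (stopping at first violation):
  at node 41 with bounds (-inf, +inf): OK
  at node 19 with bounds (-inf, 41): OK
  at node 2 with bounds (-inf, 19): OK
  at node 7 with bounds (19, 41): VIOLATION
Node 7 violates its bound: not (19 < 7 < 41).
Result: Not a valid BST


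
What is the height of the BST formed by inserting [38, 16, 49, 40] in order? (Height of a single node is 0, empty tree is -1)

Insertion order: [38, 16, 49, 40]
Tree (level-order array): [38, 16, 49, None, None, 40]
Compute height bottom-up (empty subtree = -1):
  height(16) = 1 + max(-1, -1) = 0
  height(40) = 1 + max(-1, -1) = 0
  height(49) = 1 + max(0, -1) = 1
  height(38) = 1 + max(0, 1) = 2
Height = 2


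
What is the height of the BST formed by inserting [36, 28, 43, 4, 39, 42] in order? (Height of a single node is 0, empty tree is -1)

Insertion order: [36, 28, 43, 4, 39, 42]
Tree (level-order array): [36, 28, 43, 4, None, 39, None, None, None, None, 42]
Compute height bottom-up (empty subtree = -1):
  height(4) = 1 + max(-1, -1) = 0
  height(28) = 1 + max(0, -1) = 1
  height(42) = 1 + max(-1, -1) = 0
  height(39) = 1 + max(-1, 0) = 1
  height(43) = 1 + max(1, -1) = 2
  height(36) = 1 + max(1, 2) = 3
Height = 3


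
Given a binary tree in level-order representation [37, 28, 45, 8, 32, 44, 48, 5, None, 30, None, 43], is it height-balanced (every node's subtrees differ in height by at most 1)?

Tree (level-order array): [37, 28, 45, 8, 32, 44, 48, 5, None, 30, None, 43]
Definition: a tree is height-balanced if, at every node, |h(left) - h(right)| <= 1 (empty subtree has height -1).
Bottom-up per-node check:
  node 5: h_left=-1, h_right=-1, diff=0 [OK], height=0
  node 8: h_left=0, h_right=-1, diff=1 [OK], height=1
  node 30: h_left=-1, h_right=-1, diff=0 [OK], height=0
  node 32: h_left=0, h_right=-1, diff=1 [OK], height=1
  node 28: h_left=1, h_right=1, diff=0 [OK], height=2
  node 43: h_left=-1, h_right=-1, diff=0 [OK], height=0
  node 44: h_left=0, h_right=-1, diff=1 [OK], height=1
  node 48: h_left=-1, h_right=-1, diff=0 [OK], height=0
  node 45: h_left=1, h_right=0, diff=1 [OK], height=2
  node 37: h_left=2, h_right=2, diff=0 [OK], height=3
All nodes satisfy the balance condition.
Result: Balanced


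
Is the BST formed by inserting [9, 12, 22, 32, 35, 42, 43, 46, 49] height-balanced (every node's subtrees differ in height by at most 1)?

Tree (level-order array): [9, None, 12, None, 22, None, 32, None, 35, None, 42, None, 43, None, 46, None, 49]
Definition: a tree is height-balanced if, at every node, |h(left) - h(right)| <= 1 (empty subtree has height -1).
Bottom-up per-node check:
  node 49: h_left=-1, h_right=-1, diff=0 [OK], height=0
  node 46: h_left=-1, h_right=0, diff=1 [OK], height=1
  node 43: h_left=-1, h_right=1, diff=2 [FAIL (|-1-1|=2 > 1)], height=2
  node 42: h_left=-1, h_right=2, diff=3 [FAIL (|-1-2|=3 > 1)], height=3
  node 35: h_left=-1, h_right=3, diff=4 [FAIL (|-1-3|=4 > 1)], height=4
  node 32: h_left=-1, h_right=4, diff=5 [FAIL (|-1-4|=5 > 1)], height=5
  node 22: h_left=-1, h_right=5, diff=6 [FAIL (|-1-5|=6 > 1)], height=6
  node 12: h_left=-1, h_right=6, diff=7 [FAIL (|-1-6|=7 > 1)], height=7
  node 9: h_left=-1, h_right=7, diff=8 [FAIL (|-1-7|=8 > 1)], height=8
Node 43 violates the condition: |-1 - 1| = 2 > 1.
Result: Not balanced


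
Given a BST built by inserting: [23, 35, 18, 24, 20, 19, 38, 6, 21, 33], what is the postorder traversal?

Tree insertion order: [23, 35, 18, 24, 20, 19, 38, 6, 21, 33]
Tree (level-order array): [23, 18, 35, 6, 20, 24, 38, None, None, 19, 21, None, 33]
Postorder traversal: [6, 19, 21, 20, 18, 33, 24, 38, 35, 23]


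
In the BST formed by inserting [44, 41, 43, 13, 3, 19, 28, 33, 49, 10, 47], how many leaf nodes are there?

Tree built from: [44, 41, 43, 13, 3, 19, 28, 33, 49, 10, 47]
Tree (level-order array): [44, 41, 49, 13, 43, 47, None, 3, 19, None, None, None, None, None, 10, None, 28, None, None, None, 33]
Rule: A leaf has 0 children.
Per-node child counts:
  node 44: 2 child(ren)
  node 41: 2 child(ren)
  node 13: 2 child(ren)
  node 3: 1 child(ren)
  node 10: 0 child(ren)
  node 19: 1 child(ren)
  node 28: 1 child(ren)
  node 33: 0 child(ren)
  node 43: 0 child(ren)
  node 49: 1 child(ren)
  node 47: 0 child(ren)
Matching nodes: [10, 33, 43, 47]
Count of leaf nodes: 4


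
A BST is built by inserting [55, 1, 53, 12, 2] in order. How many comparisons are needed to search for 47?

Search path for 47: 55 -> 1 -> 53 -> 12
Found: False
Comparisons: 4


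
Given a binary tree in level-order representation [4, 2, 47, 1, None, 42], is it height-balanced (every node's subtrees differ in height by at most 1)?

Tree (level-order array): [4, 2, 47, 1, None, 42]
Definition: a tree is height-balanced if, at every node, |h(left) - h(right)| <= 1 (empty subtree has height -1).
Bottom-up per-node check:
  node 1: h_left=-1, h_right=-1, diff=0 [OK], height=0
  node 2: h_left=0, h_right=-1, diff=1 [OK], height=1
  node 42: h_left=-1, h_right=-1, diff=0 [OK], height=0
  node 47: h_left=0, h_right=-1, diff=1 [OK], height=1
  node 4: h_left=1, h_right=1, diff=0 [OK], height=2
All nodes satisfy the balance condition.
Result: Balanced


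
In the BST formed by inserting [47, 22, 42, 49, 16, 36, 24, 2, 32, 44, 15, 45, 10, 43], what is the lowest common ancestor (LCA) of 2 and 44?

Tree insertion order: [47, 22, 42, 49, 16, 36, 24, 2, 32, 44, 15, 45, 10, 43]
Tree (level-order array): [47, 22, 49, 16, 42, None, None, 2, None, 36, 44, None, 15, 24, None, 43, 45, 10, None, None, 32]
In a BST, the LCA of p=2, q=44 is the first node v on the
root-to-leaf path with p <= v <= q (go left if both < v, right if both > v).
Walk from root:
  at 47: both 2 and 44 < 47, go left
  at 22: 2 <= 22 <= 44, this is the LCA
LCA = 22


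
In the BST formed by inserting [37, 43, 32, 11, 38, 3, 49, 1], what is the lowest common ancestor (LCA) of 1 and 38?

Tree insertion order: [37, 43, 32, 11, 38, 3, 49, 1]
Tree (level-order array): [37, 32, 43, 11, None, 38, 49, 3, None, None, None, None, None, 1]
In a BST, the LCA of p=1, q=38 is the first node v on the
root-to-leaf path with p <= v <= q (go left if both < v, right if both > v).
Walk from root:
  at 37: 1 <= 37 <= 38, this is the LCA
LCA = 37


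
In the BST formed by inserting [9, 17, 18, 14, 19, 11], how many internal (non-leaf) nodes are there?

Tree built from: [9, 17, 18, 14, 19, 11]
Tree (level-order array): [9, None, 17, 14, 18, 11, None, None, 19]
Rule: An internal node has at least one child.
Per-node child counts:
  node 9: 1 child(ren)
  node 17: 2 child(ren)
  node 14: 1 child(ren)
  node 11: 0 child(ren)
  node 18: 1 child(ren)
  node 19: 0 child(ren)
Matching nodes: [9, 17, 14, 18]
Count of internal (non-leaf) nodes: 4


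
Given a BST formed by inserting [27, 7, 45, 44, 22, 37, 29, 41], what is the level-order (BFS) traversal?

Tree insertion order: [27, 7, 45, 44, 22, 37, 29, 41]
Tree (level-order array): [27, 7, 45, None, 22, 44, None, None, None, 37, None, 29, 41]
BFS from the root, enqueuing left then right child of each popped node:
  queue [27] -> pop 27, enqueue [7, 45], visited so far: [27]
  queue [7, 45] -> pop 7, enqueue [22], visited so far: [27, 7]
  queue [45, 22] -> pop 45, enqueue [44], visited so far: [27, 7, 45]
  queue [22, 44] -> pop 22, enqueue [none], visited so far: [27, 7, 45, 22]
  queue [44] -> pop 44, enqueue [37], visited so far: [27, 7, 45, 22, 44]
  queue [37] -> pop 37, enqueue [29, 41], visited so far: [27, 7, 45, 22, 44, 37]
  queue [29, 41] -> pop 29, enqueue [none], visited so far: [27, 7, 45, 22, 44, 37, 29]
  queue [41] -> pop 41, enqueue [none], visited so far: [27, 7, 45, 22, 44, 37, 29, 41]
Result: [27, 7, 45, 22, 44, 37, 29, 41]


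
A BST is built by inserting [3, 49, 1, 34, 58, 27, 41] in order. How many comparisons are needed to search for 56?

Search path for 56: 3 -> 49 -> 58
Found: False
Comparisons: 3


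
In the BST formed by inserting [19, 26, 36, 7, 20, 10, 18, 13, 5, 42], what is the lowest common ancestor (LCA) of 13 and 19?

Tree insertion order: [19, 26, 36, 7, 20, 10, 18, 13, 5, 42]
Tree (level-order array): [19, 7, 26, 5, 10, 20, 36, None, None, None, 18, None, None, None, 42, 13]
In a BST, the LCA of p=13, q=19 is the first node v on the
root-to-leaf path with p <= v <= q (go left if both < v, right if both > v).
Walk from root:
  at 19: 13 <= 19 <= 19, this is the LCA
LCA = 19


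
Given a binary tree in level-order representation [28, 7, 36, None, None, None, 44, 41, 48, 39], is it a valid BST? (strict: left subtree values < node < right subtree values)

Level-order array: [28, 7, 36, None, None, None, 44, 41, 48, 39]
Validate using subtree bounds (lo, hi): at each node, require lo < value < hi,
then recurse left with hi=value and right with lo=value.
Preorder trace (stopping at first violation):
  at node 28 with bounds (-inf, +inf): OK
  at node 7 with bounds (-inf, 28): OK
  at node 36 with bounds (28, +inf): OK
  at node 44 with bounds (36, +inf): OK
  at node 41 with bounds (36, 44): OK
  at node 39 with bounds (36, 41): OK
  at node 48 with bounds (44, +inf): OK
No violation found at any node.
Result: Valid BST


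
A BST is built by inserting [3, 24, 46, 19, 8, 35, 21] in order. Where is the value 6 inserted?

Starting tree (level order): [3, None, 24, 19, 46, 8, 21, 35]
Insertion path: 3 -> 24 -> 19 -> 8
Result: insert 6 as left child of 8
Final tree (level order): [3, None, 24, 19, 46, 8, 21, 35, None, 6]


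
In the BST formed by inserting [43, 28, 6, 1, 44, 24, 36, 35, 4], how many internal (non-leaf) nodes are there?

Tree built from: [43, 28, 6, 1, 44, 24, 36, 35, 4]
Tree (level-order array): [43, 28, 44, 6, 36, None, None, 1, 24, 35, None, None, 4]
Rule: An internal node has at least one child.
Per-node child counts:
  node 43: 2 child(ren)
  node 28: 2 child(ren)
  node 6: 2 child(ren)
  node 1: 1 child(ren)
  node 4: 0 child(ren)
  node 24: 0 child(ren)
  node 36: 1 child(ren)
  node 35: 0 child(ren)
  node 44: 0 child(ren)
Matching nodes: [43, 28, 6, 1, 36]
Count of internal (non-leaf) nodes: 5


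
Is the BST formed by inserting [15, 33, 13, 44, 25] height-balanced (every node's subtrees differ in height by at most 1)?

Tree (level-order array): [15, 13, 33, None, None, 25, 44]
Definition: a tree is height-balanced if, at every node, |h(left) - h(right)| <= 1 (empty subtree has height -1).
Bottom-up per-node check:
  node 13: h_left=-1, h_right=-1, diff=0 [OK], height=0
  node 25: h_left=-1, h_right=-1, diff=0 [OK], height=0
  node 44: h_left=-1, h_right=-1, diff=0 [OK], height=0
  node 33: h_left=0, h_right=0, diff=0 [OK], height=1
  node 15: h_left=0, h_right=1, diff=1 [OK], height=2
All nodes satisfy the balance condition.
Result: Balanced


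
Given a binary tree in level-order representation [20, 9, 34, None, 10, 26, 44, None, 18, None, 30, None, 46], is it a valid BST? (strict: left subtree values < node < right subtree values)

Level-order array: [20, 9, 34, None, 10, 26, 44, None, 18, None, 30, None, 46]
Validate using subtree bounds (lo, hi): at each node, require lo < value < hi,
then recurse left with hi=value and right with lo=value.
Preorder trace (stopping at first violation):
  at node 20 with bounds (-inf, +inf): OK
  at node 9 with bounds (-inf, 20): OK
  at node 10 with bounds (9, 20): OK
  at node 18 with bounds (10, 20): OK
  at node 34 with bounds (20, +inf): OK
  at node 26 with bounds (20, 34): OK
  at node 30 with bounds (26, 34): OK
  at node 44 with bounds (34, +inf): OK
  at node 46 with bounds (44, +inf): OK
No violation found at any node.
Result: Valid BST


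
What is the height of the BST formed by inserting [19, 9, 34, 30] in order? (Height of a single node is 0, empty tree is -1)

Insertion order: [19, 9, 34, 30]
Tree (level-order array): [19, 9, 34, None, None, 30]
Compute height bottom-up (empty subtree = -1):
  height(9) = 1 + max(-1, -1) = 0
  height(30) = 1 + max(-1, -1) = 0
  height(34) = 1 + max(0, -1) = 1
  height(19) = 1 + max(0, 1) = 2
Height = 2


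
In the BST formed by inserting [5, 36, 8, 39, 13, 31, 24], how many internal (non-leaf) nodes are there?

Tree built from: [5, 36, 8, 39, 13, 31, 24]
Tree (level-order array): [5, None, 36, 8, 39, None, 13, None, None, None, 31, 24]
Rule: An internal node has at least one child.
Per-node child counts:
  node 5: 1 child(ren)
  node 36: 2 child(ren)
  node 8: 1 child(ren)
  node 13: 1 child(ren)
  node 31: 1 child(ren)
  node 24: 0 child(ren)
  node 39: 0 child(ren)
Matching nodes: [5, 36, 8, 13, 31]
Count of internal (non-leaf) nodes: 5


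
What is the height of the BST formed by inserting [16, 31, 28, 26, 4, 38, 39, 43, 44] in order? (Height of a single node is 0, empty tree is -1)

Insertion order: [16, 31, 28, 26, 4, 38, 39, 43, 44]
Tree (level-order array): [16, 4, 31, None, None, 28, 38, 26, None, None, 39, None, None, None, 43, None, 44]
Compute height bottom-up (empty subtree = -1):
  height(4) = 1 + max(-1, -1) = 0
  height(26) = 1 + max(-1, -1) = 0
  height(28) = 1 + max(0, -1) = 1
  height(44) = 1 + max(-1, -1) = 0
  height(43) = 1 + max(-1, 0) = 1
  height(39) = 1 + max(-1, 1) = 2
  height(38) = 1 + max(-1, 2) = 3
  height(31) = 1 + max(1, 3) = 4
  height(16) = 1 + max(0, 4) = 5
Height = 5


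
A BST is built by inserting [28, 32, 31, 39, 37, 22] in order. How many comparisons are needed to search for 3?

Search path for 3: 28 -> 22
Found: False
Comparisons: 2


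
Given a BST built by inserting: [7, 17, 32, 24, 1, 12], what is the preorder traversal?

Tree insertion order: [7, 17, 32, 24, 1, 12]
Tree (level-order array): [7, 1, 17, None, None, 12, 32, None, None, 24]
Preorder traversal: [7, 1, 17, 12, 32, 24]


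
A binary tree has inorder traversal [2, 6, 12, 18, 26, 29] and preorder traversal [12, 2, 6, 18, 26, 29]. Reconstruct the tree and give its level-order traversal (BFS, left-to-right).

Inorder:  [2, 6, 12, 18, 26, 29]
Preorder: [12, 2, 6, 18, 26, 29]
Algorithm: preorder visits root first, so consume preorder in order;
for each root, split the current inorder slice at that value into
left-subtree inorder and right-subtree inorder, then recurse.
Recursive splits:
  root=12; inorder splits into left=[2, 6], right=[18, 26, 29]
  root=2; inorder splits into left=[], right=[6]
  root=6; inorder splits into left=[], right=[]
  root=18; inorder splits into left=[], right=[26, 29]
  root=26; inorder splits into left=[], right=[29]
  root=29; inorder splits into left=[], right=[]
Reconstructed level-order: [12, 2, 18, 6, 26, 29]


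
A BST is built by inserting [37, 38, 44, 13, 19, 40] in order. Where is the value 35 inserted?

Starting tree (level order): [37, 13, 38, None, 19, None, 44, None, None, 40]
Insertion path: 37 -> 13 -> 19
Result: insert 35 as right child of 19
Final tree (level order): [37, 13, 38, None, 19, None, 44, None, 35, 40]


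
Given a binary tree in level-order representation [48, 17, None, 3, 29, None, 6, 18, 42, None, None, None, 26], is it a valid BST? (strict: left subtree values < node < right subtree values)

Level-order array: [48, 17, None, 3, 29, None, 6, 18, 42, None, None, None, 26]
Validate using subtree bounds (lo, hi): at each node, require lo < value < hi,
then recurse left with hi=value and right with lo=value.
Preorder trace (stopping at first violation):
  at node 48 with bounds (-inf, +inf): OK
  at node 17 with bounds (-inf, 48): OK
  at node 3 with bounds (-inf, 17): OK
  at node 6 with bounds (3, 17): OK
  at node 29 with bounds (17, 48): OK
  at node 18 with bounds (17, 29): OK
  at node 26 with bounds (18, 29): OK
  at node 42 with bounds (29, 48): OK
No violation found at any node.
Result: Valid BST


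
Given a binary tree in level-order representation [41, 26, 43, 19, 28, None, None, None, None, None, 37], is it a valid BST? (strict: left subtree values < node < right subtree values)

Level-order array: [41, 26, 43, 19, 28, None, None, None, None, None, 37]
Validate using subtree bounds (lo, hi): at each node, require lo < value < hi,
then recurse left with hi=value and right with lo=value.
Preorder trace (stopping at first violation):
  at node 41 with bounds (-inf, +inf): OK
  at node 26 with bounds (-inf, 41): OK
  at node 19 with bounds (-inf, 26): OK
  at node 28 with bounds (26, 41): OK
  at node 37 with bounds (28, 41): OK
  at node 43 with bounds (41, +inf): OK
No violation found at any node.
Result: Valid BST


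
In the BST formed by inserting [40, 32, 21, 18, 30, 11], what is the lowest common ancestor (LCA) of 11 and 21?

Tree insertion order: [40, 32, 21, 18, 30, 11]
Tree (level-order array): [40, 32, None, 21, None, 18, 30, 11]
In a BST, the LCA of p=11, q=21 is the first node v on the
root-to-leaf path with p <= v <= q (go left if both < v, right if both > v).
Walk from root:
  at 40: both 11 and 21 < 40, go left
  at 32: both 11 and 21 < 32, go left
  at 21: 11 <= 21 <= 21, this is the LCA
LCA = 21


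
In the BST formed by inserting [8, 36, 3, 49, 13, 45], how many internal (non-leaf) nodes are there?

Tree built from: [8, 36, 3, 49, 13, 45]
Tree (level-order array): [8, 3, 36, None, None, 13, 49, None, None, 45]
Rule: An internal node has at least one child.
Per-node child counts:
  node 8: 2 child(ren)
  node 3: 0 child(ren)
  node 36: 2 child(ren)
  node 13: 0 child(ren)
  node 49: 1 child(ren)
  node 45: 0 child(ren)
Matching nodes: [8, 36, 49]
Count of internal (non-leaf) nodes: 3


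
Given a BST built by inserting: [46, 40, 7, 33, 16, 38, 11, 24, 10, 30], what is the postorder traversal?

Tree insertion order: [46, 40, 7, 33, 16, 38, 11, 24, 10, 30]
Tree (level-order array): [46, 40, None, 7, None, None, 33, 16, 38, 11, 24, None, None, 10, None, None, 30]
Postorder traversal: [10, 11, 30, 24, 16, 38, 33, 7, 40, 46]


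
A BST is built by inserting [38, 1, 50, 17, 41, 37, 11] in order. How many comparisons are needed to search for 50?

Search path for 50: 38 -> 50
Found: True
Comparisons: 2


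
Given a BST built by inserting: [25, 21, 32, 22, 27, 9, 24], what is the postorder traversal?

Tree insertion order: [25, 21, 32, 22, 27, 9, 24]
Tree (level-order array): [25, 21, 32, 9, 22, 27, None, None, None, None, 24]
Postorder traversal: [9, 24, 22, 21, 27, 32, 25]


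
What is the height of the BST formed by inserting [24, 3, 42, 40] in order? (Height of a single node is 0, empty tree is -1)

Insertion order: [24, 3, 42, 40]
Tree (level-order array): [24, 3, 42, None, None, 40]
Compute height bottom-up (empty subtree = -1):
  height(3) = 1 + max(-1, -1) = 0
  height(40) = 1 + max(-1, -1) = 0
  height(42) = 1 + max(0, -1) = 1
  height(24) = 1 + max(0, 1) = 2
Height = 2


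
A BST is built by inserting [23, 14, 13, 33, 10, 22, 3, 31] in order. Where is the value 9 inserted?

Starting tree (level order): [23, 14, 33, 13, 22, 31, None, 10, None, None, None, None, None, 3]
Insertion path: 23 -> 14 -> 13 -> 10 -> 3
Result: insert 9 as right child of 3
Final tree (level order): [23, 14, 33, 13, 22, 31, None, 10, None, None, None, None, None, 3, None, None, 9]


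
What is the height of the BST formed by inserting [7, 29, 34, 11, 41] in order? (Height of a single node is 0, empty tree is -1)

Insertion order: [7, 29, 34, 11, 41]
Tree (level-order array): [7, None, 29, 11, 34, None, None, None, 41]
Compute height bottom-up (empty subtree = -1):
  height(11) = 1 + max(-1, -1) = 0
  height(41) = 1 + max(-1, -1) = 0
  height(34) = 1 + max(-1, 0) = 1
  height(29) = 1 + max(0, 1) = 2
  height(7) = 1 + max(-1, 2) = 3
Height = 3


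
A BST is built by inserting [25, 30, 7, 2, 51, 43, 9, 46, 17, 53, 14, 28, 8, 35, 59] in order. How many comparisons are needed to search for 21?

Search path for 21: 25 -> 7 -> 9 -> 17
Found: False
Comparisons: 4


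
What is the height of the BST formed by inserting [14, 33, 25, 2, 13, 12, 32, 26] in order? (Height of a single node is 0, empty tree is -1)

Insertion order: [14, 33, 25, 2, 13, 12, 32, 26]
Tree (level-order array): [14, 2, 33, None, 13, 25, None, 12, None, None, 32, None, None, 26]
Compute height bottom-up (empty subtree = -1):
  height(12) = 1 + max(-1, -1) = 0
  height(13) = 1 + max(0, -1) = 1
  height(2) = 1 + max(-1, 1) = 2
  height(26) = 1 + max(-1, -1) = 0
  height(32) = 1 + max(0, -1) = 1
  height(25) = 1 + max(-1, 1) = 2
  height(33) = 1 + max(2, -1) = 3
  height(14) = 1 + max(2, 3) = 4
Height = 4


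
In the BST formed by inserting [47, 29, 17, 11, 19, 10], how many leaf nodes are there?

Tree built from: [47, 29, 17, 11, 19, 10]
Tree (level-order array): [47, 29, None, 17, None, 11, 19, 10]
Rule: A leaf has 0 children.
Per-node child counts:
  node 47: 1 child(ren)
  node 29: 1 child(ren)
  node 17: 2 child(ren)
  node 11: 1 child(ren)
  node 10: 0 child(ren)
  node 19: 0 child(ren)
Matching nodes: [10, 19]
Count of leaf nodes: 2


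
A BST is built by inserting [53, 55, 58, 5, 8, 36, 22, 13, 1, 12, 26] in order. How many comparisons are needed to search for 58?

Search path for 58: 53 -> 55 -> 58
Found: True
Comparisons: 3


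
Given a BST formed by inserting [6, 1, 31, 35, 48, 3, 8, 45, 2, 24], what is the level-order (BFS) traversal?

Tree insertion order: [6, 1, 31, 35, 48, 3, 8, 45, 2, 24]
Tree (level-order array): [6, 1, 31, None, 3, 8, 35, 2, None, None, 24, None, 48, None, None, None, None, 45]
BFS from the root, enqueuing left then right child of each popped node:
  queue [6] -> pop 6, enqueue [1, 31], visited so far: [6]
  queue [1, 31] -> pop 1, enqueue [3], visited so far: [6, 1]
  queue [31, 3] -> pop 31, enqueue [8, 35], visited so far: [6, 1, 31]
  queue [3, 8, 35] -> pop 3, enqueue [2], visited so far: [6, 1, 31, 3]
  queue [8, 35, 2] -> pop 8, enqueue [24], visited so far: [6, 1, 31, 3, 8]
  queue [35, 2, 24] -> pop 35, enqueue [48], visited so far: [6, 1, 31, 3, 8, 35]
  queue [2, 24, 48] -> pop 2, enqueue [none], visited so far: [6, 1, 31, 3, 8, 35, 2]
  queue [24, 48] -> pop 24, enqueue [none], visited so far: [6, 1, 31, 3, 8, 35, 2, 24]
  queue [48] -> pop 48, enqueue [45], visited so far: [6, 1, 31, 3, 8, 35, 2, 24, 48]
  queue [45] -> pop 45, enqueue [none], visited so far: [6, 1, 31, 3, 8, 35, 2, 24, 48, 45]
Result: [6, 1, 31, 3, 8, 35, 2, 24, 48, 45]
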